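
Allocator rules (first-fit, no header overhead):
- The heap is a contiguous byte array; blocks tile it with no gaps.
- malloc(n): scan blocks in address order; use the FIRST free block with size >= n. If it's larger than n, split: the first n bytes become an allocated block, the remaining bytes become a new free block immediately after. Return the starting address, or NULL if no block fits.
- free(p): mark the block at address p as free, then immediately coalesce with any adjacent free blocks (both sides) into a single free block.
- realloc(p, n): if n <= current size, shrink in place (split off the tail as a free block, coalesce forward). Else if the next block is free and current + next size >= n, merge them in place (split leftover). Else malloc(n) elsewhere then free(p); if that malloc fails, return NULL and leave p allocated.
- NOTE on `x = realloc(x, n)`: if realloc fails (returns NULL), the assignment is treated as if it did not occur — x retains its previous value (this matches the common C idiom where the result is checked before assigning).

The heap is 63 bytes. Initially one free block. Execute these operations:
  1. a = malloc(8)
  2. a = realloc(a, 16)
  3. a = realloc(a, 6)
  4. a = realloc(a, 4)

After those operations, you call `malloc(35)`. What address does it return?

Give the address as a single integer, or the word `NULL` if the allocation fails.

Op 1: a = malloc(8) -> a = 0; heap: [0-7 ALLOC][8-62 FREE]
Op 2: a = realloc(a, 16) -> a = 0; heap: [0-15 ALLOC][16-62 FREE]
Op 3: a = realloc(a, 6) -> a = 0; heap: [0-5 ALLOC][6-62 FREE]
Op 4: a = realloc(a, 4) -> a = 0; heap: [0-3 ALLOC][4-62 FREE]
malloc(35): first-fit scan over [0-3 ALLOC][4-62 FREE] -> 4

Answer: 4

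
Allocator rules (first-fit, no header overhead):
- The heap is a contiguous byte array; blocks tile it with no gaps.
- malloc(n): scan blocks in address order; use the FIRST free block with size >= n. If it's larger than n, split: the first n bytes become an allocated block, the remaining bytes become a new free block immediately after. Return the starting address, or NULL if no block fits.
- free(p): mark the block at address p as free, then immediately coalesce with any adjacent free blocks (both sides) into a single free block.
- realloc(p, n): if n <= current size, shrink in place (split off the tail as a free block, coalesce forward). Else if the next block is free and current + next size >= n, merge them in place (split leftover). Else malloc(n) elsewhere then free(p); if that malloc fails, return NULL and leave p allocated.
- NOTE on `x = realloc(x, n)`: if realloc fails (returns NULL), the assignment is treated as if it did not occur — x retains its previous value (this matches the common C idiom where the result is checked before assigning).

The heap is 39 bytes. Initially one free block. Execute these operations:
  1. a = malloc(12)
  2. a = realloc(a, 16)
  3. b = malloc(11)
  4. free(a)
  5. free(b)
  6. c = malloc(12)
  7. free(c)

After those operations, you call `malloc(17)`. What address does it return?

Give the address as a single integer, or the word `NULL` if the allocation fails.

Op 1: a = malloc(12) -> a = 0; heap: [0-11 ALLOC][12-38 FREE]
Op 2: a = realloc(a, 16) -> a = 0; heap: [0-15 ALLOC][16-38 FREE]
Op 3: b = malloc(11) -> b = 16; heap: [0-15 ALLOC][16-26 ALLOC][27-38 FREE]
Op 4: free(a) -> (freed a); heap: [0-15 FREE][16-26 ALLOC][27-38 FREE]
Op 5: free(b) -> (freed b); heap: [0-38 FREE]
Op 6: c = malloc(12) -> c = 0; heap: [0-11 ALLOC][12-38 FREE]
Op 7: free(c) -> (freed c); heap: [0-38 FREE]
malloc(17): first-fit scan over [0-38 FREE] -> 0

Answer: 0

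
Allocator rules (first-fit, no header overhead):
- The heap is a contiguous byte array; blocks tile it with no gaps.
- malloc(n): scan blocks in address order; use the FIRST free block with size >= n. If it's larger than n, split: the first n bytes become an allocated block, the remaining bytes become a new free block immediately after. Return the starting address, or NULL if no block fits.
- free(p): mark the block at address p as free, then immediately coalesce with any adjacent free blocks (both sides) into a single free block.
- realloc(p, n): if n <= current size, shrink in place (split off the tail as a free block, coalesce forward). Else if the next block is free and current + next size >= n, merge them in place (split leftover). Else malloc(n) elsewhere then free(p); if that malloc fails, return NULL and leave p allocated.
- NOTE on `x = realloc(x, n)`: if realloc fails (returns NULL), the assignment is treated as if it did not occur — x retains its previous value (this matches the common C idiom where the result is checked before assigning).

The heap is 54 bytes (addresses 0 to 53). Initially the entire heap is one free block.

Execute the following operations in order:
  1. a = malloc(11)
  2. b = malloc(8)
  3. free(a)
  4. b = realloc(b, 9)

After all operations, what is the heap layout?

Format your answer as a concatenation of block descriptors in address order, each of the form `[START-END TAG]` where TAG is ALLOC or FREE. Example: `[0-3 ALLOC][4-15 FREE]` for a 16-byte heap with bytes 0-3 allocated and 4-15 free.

Op 1: a = malloc(11) -> a = 0; heap: [0-10 ALLOC][11-53 FREE]
Op 2: b = malloc(8) -> b = 11; heap: [0-10 ALLOC][11-18 ALLOC][19-53 FREE]
Op 3: free(a) -> (freed a); heap: [0-10 FREE][11-18 ALLOC][19-53 FREE]
Op 4: b = realloc(b, 9) -> b = 11; heap: [0-10 FREE][11-19 ALLOC][20-53 FREE]

Answer: [0-10 FREE][11-19 ALLOC][20-53 FREE]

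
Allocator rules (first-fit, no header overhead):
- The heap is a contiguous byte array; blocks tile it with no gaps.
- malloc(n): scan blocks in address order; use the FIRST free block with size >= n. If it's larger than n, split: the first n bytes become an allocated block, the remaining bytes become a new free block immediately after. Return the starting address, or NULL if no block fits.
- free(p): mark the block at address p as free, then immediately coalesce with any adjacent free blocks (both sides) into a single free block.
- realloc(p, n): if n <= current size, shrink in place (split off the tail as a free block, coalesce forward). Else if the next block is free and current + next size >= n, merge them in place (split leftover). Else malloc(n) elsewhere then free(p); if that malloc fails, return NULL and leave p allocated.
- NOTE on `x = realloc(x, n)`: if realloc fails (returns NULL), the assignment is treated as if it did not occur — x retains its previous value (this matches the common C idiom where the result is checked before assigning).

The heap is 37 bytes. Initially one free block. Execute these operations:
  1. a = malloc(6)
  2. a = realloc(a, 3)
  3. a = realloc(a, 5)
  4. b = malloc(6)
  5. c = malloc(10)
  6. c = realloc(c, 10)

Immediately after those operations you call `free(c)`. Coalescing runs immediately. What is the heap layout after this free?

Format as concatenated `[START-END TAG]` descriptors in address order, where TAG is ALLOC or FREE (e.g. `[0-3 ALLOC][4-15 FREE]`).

Answer: [0-4 ALLOC][5-10 ALLOC][11-36 FREE]

Derivation:
Op 1: a = malloc(6) -> a = 0; heap: [0-5 ALLOC][6-36 FREE]
Op 2: a = realloc(a, 3) -> a = 0; heap: [0-2 ALLOC][3-36 FREE]
Op 3: a = realloc(a, 5) -> a = 0; heap: [0-4 ALLOC][5-36 FREE]
Op 4: b = malloc(6) -> b = 5; heap: [0-4 ALLOC][5-10 ALLOC][11-36 FREE]
Op 5: c = malloc(10) -> c = 11; heap: [0-4 ALLOC][5-10 ALLOC][11-20 ALLOC][21-36 FREE]
Op 6: c = realloc(c, 10) -> c = 11; heap: [0-4 ALLOC][5-10 ALLOC][11-20 ALLOC][21-36 FREE]
free(c): c = 11 -> block [11-20 ALLOC]; mark free, coalesce with adjacent free neighbors -> [0-4 ALLOC][5-10 ALLOC][11-36 FREE]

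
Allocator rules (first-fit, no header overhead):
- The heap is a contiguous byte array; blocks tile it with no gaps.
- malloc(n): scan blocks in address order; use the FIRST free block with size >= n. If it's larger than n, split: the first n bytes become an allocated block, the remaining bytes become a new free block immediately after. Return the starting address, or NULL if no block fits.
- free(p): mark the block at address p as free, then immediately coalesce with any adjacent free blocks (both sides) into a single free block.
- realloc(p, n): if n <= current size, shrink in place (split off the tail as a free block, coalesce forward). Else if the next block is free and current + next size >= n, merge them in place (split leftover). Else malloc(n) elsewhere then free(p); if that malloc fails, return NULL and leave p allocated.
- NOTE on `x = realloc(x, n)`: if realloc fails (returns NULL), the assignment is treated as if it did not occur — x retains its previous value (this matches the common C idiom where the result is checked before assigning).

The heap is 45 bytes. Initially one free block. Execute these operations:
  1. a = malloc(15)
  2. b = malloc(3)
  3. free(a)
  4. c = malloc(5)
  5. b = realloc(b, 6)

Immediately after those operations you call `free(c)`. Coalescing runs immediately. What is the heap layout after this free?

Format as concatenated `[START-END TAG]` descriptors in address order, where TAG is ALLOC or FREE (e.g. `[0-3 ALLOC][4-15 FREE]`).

Op 1: a = malloc(15) -> a = 0; heap: [0-14 ALLOC][15-44 FREE]
Op 2: b = malloc(3) -> b = 15; heap: [0-14 ALLOC][15-17 ALLOC][18-44 FREE]
Op 3: free(a) -> (freed a); heap: [0-14 FREE][15-17 ALLOC][18-44 FREE]
Op 4: c = malloc(5) -> c = 0; heap: [0-4 ALLOC][5-14 FREE][15-17 ALLOC][18-44 FREE]
Op 5: b = realloc(b, 6) -> b = 15; heap: [0-4 ALLOC][5-14 FREE][15-20 ALLOC][21-44 FREE]
free(c): c = 0 -> block [0-4 ALLOC]; mark free, coalesce with adjacent free neighbors -> [0-14 FREE][15-20 ALLOC][21-44 FREE]

Answer: [0-14 FREE][15-20 ALLOC][21-44 FREE]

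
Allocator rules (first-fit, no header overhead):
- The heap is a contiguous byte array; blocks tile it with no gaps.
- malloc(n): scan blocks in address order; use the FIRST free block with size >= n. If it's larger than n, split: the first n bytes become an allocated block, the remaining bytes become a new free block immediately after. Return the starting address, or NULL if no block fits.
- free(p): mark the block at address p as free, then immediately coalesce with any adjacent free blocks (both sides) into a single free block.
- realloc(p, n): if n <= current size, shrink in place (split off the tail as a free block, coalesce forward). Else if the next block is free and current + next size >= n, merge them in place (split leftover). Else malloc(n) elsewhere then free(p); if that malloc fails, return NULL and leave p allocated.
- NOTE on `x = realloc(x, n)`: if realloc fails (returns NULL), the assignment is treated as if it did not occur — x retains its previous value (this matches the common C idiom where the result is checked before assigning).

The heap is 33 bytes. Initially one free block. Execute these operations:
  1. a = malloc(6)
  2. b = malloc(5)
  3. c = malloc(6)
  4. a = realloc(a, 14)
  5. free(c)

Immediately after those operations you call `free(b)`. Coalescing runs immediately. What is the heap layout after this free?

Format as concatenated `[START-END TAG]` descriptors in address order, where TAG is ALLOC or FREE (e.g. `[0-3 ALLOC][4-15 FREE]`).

Answer: [0-16 FREE][17-30 ALLOC][31-32 FREE]

Derivation:
Op 1: a = malloc(6) -> a = 0; heap: [0-5 ALLOC][6-32 FREE]
Op 2: b = malloc(5) -> b = 6; heap: [0-5 ALLOC][6-10 ALLOC][11-32 FREE]
Op 3: c = malloc(6) -> c = 11; heap: [0-5 ALLOC][6-10 ALLOC][11-16 ALLOC][17-32 FREE]
Op 4: a = realloc(a, 14) -> a = 17; heap: [0-5 FREE][6-10 ALLOC][11-16 ALLOC][17-30 ALLOC][31-32 FREE]
Op 5: free(c) -> (freed c); heap: [0-5 FREE][6-10 ALLOC][11-16 FREE][17-30 ALLOC][31-32 FREE]
free(b): b = 6 -> block [6-10 ALLOC]; mark free, coalesce with adjacent free neighbors -> [0-16 FREE][17-30 ALLOC][31-32 FREE]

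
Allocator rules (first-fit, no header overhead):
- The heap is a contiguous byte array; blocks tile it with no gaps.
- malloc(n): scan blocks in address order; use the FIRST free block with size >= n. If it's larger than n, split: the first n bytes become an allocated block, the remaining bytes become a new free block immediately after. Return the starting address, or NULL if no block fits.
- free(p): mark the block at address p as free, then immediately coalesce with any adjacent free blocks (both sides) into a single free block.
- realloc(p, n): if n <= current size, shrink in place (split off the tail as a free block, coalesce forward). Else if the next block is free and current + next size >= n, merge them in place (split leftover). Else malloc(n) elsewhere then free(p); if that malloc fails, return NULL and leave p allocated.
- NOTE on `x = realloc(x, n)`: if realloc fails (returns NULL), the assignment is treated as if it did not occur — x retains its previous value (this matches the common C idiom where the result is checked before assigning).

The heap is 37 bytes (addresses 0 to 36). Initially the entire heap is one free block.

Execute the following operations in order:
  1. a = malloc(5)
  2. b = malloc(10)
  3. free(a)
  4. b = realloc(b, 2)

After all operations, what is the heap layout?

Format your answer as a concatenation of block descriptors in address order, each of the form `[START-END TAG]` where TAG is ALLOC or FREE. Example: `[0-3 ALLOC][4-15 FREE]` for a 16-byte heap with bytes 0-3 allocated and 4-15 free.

Answer: [0-4 FREE][5-6 ALLOC][7-36 FREE]

Derivation:
Op 1: a = malloc(5) -> a = 0; heap: [0-4 ALLOC][5-36 FREE]
Op 2: b = malloc(10) -> b = 5; heap: [0-4 ALLOC][5-14 ALLOC][15-36 FREE]
Op 3: free(a) -> (freed a); heap: [0-4 FREE][5-14 ALLOC][15-36 FREE]
Op 4: b = realloc(b, 2) -> b = 5; heap: [0-4 FREE][5-6 ALLOC][7-36 FREE]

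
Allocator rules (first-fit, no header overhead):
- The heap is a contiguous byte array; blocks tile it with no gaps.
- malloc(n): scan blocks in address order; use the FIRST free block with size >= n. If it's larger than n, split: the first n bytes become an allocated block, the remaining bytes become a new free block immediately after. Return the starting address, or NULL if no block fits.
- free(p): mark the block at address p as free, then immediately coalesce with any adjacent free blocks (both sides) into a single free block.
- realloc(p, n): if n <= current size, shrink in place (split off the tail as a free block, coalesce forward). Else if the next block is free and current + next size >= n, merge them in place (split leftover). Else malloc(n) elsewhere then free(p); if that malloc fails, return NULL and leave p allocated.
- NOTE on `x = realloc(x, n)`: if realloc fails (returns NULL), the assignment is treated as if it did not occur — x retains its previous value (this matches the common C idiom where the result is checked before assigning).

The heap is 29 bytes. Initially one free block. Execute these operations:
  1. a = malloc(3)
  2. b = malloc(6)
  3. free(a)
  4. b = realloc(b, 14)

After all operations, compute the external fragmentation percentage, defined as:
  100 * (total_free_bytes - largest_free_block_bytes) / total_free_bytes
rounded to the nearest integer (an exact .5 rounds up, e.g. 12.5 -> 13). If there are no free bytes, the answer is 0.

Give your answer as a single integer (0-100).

Op 1: a = malloc(3) -> a = 0; heap: [0-2 ALLOC][3-28 FREE]
Op 2: b = malloc(6) -> b = 3; heap: [0-2 ALLOC][3-8 ALLOC][9-28 FREE]
Op 3: free(a) -> (freed a); heap: [0-2 FREE][3-8 ALLOC][9-28 FREE]
Op 4: b = realloc(b, 14) -> b = 3; heap: [0-2 FREE][3-16 ALLOC][17-28 FREE]
Free blocks: [3 12] total_free=15 largest=12 -> 100*(15-12)/15 = 300/15 = 20

Answer: 20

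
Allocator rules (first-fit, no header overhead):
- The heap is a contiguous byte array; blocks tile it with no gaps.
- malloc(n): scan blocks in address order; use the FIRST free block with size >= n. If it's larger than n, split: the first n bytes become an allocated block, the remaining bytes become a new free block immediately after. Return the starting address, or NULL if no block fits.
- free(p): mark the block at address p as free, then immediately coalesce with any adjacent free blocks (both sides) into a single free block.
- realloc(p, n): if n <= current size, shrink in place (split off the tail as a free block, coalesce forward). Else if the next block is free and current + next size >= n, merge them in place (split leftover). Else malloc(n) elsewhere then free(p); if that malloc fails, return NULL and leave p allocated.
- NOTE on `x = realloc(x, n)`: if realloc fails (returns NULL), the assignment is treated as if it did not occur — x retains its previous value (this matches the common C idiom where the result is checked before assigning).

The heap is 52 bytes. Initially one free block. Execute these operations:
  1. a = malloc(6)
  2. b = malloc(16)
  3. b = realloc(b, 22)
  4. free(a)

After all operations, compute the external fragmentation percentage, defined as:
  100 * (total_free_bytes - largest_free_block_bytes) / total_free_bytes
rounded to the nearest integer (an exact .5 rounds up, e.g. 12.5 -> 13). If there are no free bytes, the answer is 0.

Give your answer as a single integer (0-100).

Answer: 20

Derivation:
Op 1: a = malloc(6) -> a = 0; heap: [0-5 ALLOC][6-51 FREE]
Op 2: b = malloc(16) -> b = 6; heap: [0-5 ALLOC][6-21 ALLOC][22-51 FREE]
Op 3: b = realloc(b, 22) -> b = 6; heap: [0-5 ALLOC][6-27 ALLOC][28-51 FREE]
Op 4: free(a) -> (freed a); heap: [0-5 FREE][6-27 ALLOC][28-51 FREE]
Free blocks: [6 24] total_free=30 largest=24 -> 100*(30-24)/30 = 600/30 = 20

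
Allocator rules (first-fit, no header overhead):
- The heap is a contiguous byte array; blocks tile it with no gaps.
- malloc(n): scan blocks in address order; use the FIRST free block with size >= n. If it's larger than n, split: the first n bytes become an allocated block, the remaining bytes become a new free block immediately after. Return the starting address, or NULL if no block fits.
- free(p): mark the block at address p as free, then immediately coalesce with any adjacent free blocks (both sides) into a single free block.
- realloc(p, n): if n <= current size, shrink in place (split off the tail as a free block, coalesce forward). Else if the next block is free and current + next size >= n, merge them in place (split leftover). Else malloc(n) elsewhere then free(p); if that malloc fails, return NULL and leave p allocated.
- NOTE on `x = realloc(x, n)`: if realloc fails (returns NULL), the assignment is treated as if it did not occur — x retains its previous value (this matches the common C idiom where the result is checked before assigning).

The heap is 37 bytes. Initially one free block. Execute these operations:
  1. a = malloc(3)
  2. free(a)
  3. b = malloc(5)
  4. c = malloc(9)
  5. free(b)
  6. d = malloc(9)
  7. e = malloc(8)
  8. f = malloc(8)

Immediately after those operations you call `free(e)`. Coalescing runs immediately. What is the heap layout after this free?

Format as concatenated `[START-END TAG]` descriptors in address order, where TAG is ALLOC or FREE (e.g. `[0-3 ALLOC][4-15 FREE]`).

Op 1: a = malloc(3) -> a = 0; heap: [0-2 ALLOC][3-36 FREE]
Op 2: free(a) -> (freed a); heap: [0-36 FREE]
Op 3: b = malloc(5) -> b = 0; heap: [0-4 ALLOC][5-36 FREE]
Op 4: c = malloc(9) -> c = 5; heap: [0-4 ALLOC][5-13 ALLOC][14-36 FREE]
Op 5: free(b) -> (freed b); heap: [0-4 FREE][5-13 ALLOC][14-36 FREE]
Op 6: d = malloc(9) -> d = 14; heap: [0-4 FREE][5-13 ALLOC][14-22 ALLOC][23-36 FREE]
Op 7: e = malloc(8) -> e = 23; heap: [0-4 FREE][5-13 ALLOC][14-22 ALLOC][23-30 ALLOC][31-36 FREE]
Op 8: f = malloc(8) -> f = NULL; heap: [0-4 FREE][5-13 ALLOC][14-22 ALLOC][23-30 ALLOC][31-36 FREE]
free(e): e = 23 -> block [23-30 ALLOC]; mark free, coalesce with adjacent free neighbors -> [0-4 FREE][5-13 ALLOC][14-22 ALLOC][23-36 FREE]

Answer: [0-4 FREE][5-13 ALLOC][14-22 ALLOC][23-36 FREE]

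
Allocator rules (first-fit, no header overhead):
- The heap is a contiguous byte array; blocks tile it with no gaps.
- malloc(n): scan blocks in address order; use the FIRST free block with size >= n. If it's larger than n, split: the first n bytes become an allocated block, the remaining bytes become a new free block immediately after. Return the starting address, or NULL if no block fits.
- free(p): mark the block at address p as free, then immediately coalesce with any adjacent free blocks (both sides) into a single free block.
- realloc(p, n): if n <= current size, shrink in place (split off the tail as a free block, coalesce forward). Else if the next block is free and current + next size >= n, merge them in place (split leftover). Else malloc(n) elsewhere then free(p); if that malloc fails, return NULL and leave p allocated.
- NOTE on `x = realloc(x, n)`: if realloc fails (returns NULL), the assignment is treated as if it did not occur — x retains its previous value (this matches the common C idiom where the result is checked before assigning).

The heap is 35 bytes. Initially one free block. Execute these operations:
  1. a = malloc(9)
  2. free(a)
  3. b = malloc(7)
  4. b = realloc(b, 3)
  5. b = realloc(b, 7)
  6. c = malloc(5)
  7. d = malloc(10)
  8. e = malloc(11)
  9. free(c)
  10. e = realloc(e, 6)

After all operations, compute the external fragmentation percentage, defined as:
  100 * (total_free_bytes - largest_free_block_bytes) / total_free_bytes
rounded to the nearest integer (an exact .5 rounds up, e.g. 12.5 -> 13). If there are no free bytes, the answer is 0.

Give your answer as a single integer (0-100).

Op 1: a = malloc(9) -> a = 0; heap: [0-8 ALLOC][9-34 FREE]
Op 2: free(a) -> (freed a); heap: [0-34 FREE]
Op 3: b = malloc(7) -> b = 0; heap: [0-6 ALLOC][7-34 FREE]
Op 4: b = realloc(b, 3) -> b = 0; heap: [0-2 ALLOC][3-34 FREE]
Op 5: b = realloc(b, 7) -> b = 0; heap: [0-6 ALLOC][7-34 FREE]
Op 6: c = malloc(5) -> c = 7; heap: [0-6 ALLOC][7-11 ALLOC][12-34 FREE]
Op 7: d = malloc(10) -> d = 12; heap: [0-6 ALLOC][7-11 ALLOC][12-21 ALLOC][22-34 FREE]
Op 8: e = malloc(11) -> e = 22; heap: [0-6 ALLOC][7-11 ALLOC][12-21 ALLOC][22-32 ALLOC][33-34 FREE]
Op 9: free(c) -> (freed c); heap: [0-6 ALLOC][7-11 FREE][12-21 ALLOC][22-32 ALLOC][33-34 FREE]
Op 10: e = realloc(e, 6) -> e = 22; heap: [0-6 ALLOC][7-11 FREE][12-21 ALLOC][22-27 ALLOC][28-34 FREE]
Free blocks: [5 7] total_free=12 largest=7 -> 100*(12-7)/12 = 500/12 ≈ 41.667 -> rounds to 42

Answer: 42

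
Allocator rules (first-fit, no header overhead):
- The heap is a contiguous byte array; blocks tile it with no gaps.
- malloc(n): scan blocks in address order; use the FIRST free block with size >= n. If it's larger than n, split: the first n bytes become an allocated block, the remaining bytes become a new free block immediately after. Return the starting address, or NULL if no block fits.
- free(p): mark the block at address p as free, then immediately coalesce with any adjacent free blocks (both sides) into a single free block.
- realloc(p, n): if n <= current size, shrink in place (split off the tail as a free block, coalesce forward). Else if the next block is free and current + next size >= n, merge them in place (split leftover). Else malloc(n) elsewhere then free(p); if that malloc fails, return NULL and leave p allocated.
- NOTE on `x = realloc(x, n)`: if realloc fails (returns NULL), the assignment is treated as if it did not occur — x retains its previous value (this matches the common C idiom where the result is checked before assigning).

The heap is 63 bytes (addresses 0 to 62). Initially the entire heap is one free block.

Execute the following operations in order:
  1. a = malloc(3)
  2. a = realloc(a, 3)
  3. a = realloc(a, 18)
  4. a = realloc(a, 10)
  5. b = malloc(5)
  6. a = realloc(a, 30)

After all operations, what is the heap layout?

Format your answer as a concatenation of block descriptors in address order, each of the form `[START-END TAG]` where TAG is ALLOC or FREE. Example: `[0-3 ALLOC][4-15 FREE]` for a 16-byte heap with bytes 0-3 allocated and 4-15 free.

Answer: [0-9 FREE][10-14 ALLOC][15-44 ALLOC][45-62 FREE]

Derivation:
Op 1: a = malloc(3) -> a = 0; heap: [0-2 ALLOC][3-62 FREE]
Op 2: a = realloc(a, 3) -> a = 0; heap: [0-2 ALLOC][3-62 FREE]
Op 3: a = realloc(a, 18) -> a = 0; heap: [0-17 ALLOC][18-62 FREE]
Op 4: a = realloc(a, 10) -> a = 0; heap: [0-9 ALLOC][10-62 FREE]
Op 5: b = malloc(5) -> b = 10; heap: [0-9 ALLOC][10-14 ALLOC][15-62 FREE]
Op 6: a = realloc(a, 30) -> a = 15; heap: [0-9 FREE][10-14 ALLOC][15-44 ALLOC][45-62 FREE]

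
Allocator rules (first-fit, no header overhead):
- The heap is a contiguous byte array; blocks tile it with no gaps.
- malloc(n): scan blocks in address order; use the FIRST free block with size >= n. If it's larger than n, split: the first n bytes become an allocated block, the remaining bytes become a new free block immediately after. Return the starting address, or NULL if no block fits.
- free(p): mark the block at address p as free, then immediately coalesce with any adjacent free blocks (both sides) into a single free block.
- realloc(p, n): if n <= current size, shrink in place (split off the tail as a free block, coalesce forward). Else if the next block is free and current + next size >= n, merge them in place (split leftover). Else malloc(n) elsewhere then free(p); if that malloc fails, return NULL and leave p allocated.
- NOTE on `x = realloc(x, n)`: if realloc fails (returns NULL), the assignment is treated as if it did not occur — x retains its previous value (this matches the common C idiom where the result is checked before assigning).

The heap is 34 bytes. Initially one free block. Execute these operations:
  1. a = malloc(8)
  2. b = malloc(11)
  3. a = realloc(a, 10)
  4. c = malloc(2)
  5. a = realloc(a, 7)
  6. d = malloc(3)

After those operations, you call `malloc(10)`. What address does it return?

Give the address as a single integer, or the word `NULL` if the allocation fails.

Op 1: a = malloc(8) -> a = 0; heap: [0-7 ALLOC][8-33 FREE]
Op 2: b = malloc(11) -> b = 8; heap: [0-7 ALLOC][8-18 ALLOC][19-33 FREE]
Op 3: a = realloc(a, 10) -> a = 19; heap: [0-7 FREE][8-18 ALLOC][19-28 ALLOC][29-33 FREE]
Op 4: c = malloc(2) -> c = 0; heap: [0-1 ALLOC][2-7 FREE][8-18 ALLOC][19-28 ALLOC][29-33 FREE]
Op 5: a = realloc(a, 7) -> a = 19; heap: [0-1 ALLOC][2-7 FREE][8-18 ALLOC][19-25 ALLOC][26-33 FREE]
Op 6: d = malloc(3) -> d = 2; heap: [0-1 ALLOC][2-4 ALLOC][5-7 FREE][8-18 ALLOC][19-25 ALLOC][26-33 FREE]
malloc(10): first-fit scan over [0-1 ALLOC][2-4 ALLOC][5-7 FREE][8-18 ALLOC][19-25 ALLOC][26-33 FREE] -> NULL

Answer: NULL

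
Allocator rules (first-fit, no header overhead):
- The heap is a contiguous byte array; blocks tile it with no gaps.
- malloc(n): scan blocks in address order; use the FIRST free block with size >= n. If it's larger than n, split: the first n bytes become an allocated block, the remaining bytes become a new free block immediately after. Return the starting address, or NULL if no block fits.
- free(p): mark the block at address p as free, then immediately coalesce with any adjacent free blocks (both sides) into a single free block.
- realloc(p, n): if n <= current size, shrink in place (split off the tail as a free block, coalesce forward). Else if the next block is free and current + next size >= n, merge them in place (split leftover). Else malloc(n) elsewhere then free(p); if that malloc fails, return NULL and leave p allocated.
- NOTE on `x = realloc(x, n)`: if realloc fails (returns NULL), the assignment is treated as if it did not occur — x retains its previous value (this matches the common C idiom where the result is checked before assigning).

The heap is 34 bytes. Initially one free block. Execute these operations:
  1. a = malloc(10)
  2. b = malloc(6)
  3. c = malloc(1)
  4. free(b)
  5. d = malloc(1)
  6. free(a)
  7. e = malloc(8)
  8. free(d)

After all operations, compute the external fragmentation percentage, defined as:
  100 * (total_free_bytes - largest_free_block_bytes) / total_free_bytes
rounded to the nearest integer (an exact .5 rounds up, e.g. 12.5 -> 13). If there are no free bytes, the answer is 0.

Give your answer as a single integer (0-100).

Answer: 32

Derivation:
Op 1: a = malloc(10) -> a = 0; heap: [0-9 ALLOC][10-33 FREE]
Op 2: b = malloc(6) -> b = 10; heap: [0-9 ALLOC][10-15 ALLOC][16-33 FREE]
Op 3: c = malloc(1) -> c = 16; heap: [0-9 ALLOC][10-15 ALLOC][16-16 ALLOC][17-33 FREE]
Op 4: free(b) -> (freed b); heap: [0-9 ALLOC][10-15 FREE][16-16 ALLOC][17-33 FREE]
Op 5: d = malloc(1) -> d = 10; heap: [0-9 ALLOC][10-10 ALLOC][11-15 FREE][16-16 ALLOC][17-33 FREE]
Op 6: free(a) -> (freed a); heap: [0-9 FREE][10-10 ALLOC][11-15 FREE][16-16 ALLOC][17-33 FREE]
Op 7: e = malloc(8) -> e = 0; heap: [0-7 ALLOC][8-9 FREE][10-10 ALLOC][11-15 FREE][16-16 ALLOC][17-33 FREE]
Op 8: free(d) -> (freed d); heap: [0-7 ALLOC][8-15 FREE][16-16 ALLOC][17-33 FREE]
Free blocks: [8 17] total_free=25 largest=17 -> 100*(25-17)/25 = 800/25 = 32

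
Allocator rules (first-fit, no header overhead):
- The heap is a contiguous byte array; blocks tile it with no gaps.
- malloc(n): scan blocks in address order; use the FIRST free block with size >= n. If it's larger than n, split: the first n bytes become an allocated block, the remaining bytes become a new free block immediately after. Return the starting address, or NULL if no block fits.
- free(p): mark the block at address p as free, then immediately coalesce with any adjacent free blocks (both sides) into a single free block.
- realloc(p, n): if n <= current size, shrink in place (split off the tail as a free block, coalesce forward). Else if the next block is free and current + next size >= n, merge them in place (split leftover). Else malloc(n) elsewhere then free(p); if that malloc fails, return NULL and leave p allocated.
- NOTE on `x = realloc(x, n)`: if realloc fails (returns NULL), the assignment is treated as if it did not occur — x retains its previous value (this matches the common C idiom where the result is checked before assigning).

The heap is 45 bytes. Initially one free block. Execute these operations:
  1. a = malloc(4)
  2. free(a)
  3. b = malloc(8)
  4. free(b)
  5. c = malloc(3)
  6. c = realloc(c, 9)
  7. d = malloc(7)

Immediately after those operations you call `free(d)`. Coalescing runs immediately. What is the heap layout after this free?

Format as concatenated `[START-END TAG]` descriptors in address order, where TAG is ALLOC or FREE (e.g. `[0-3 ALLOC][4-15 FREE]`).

Op 1: a = malloc(4) -> a = 0; heap: [0-3 ALLOC][4-44 FREE]
Op 2: free(a) -> (freed a); heap: [0-44 FREE]
Op 3: b = malloc(8) -> b = 0; heap: [0-7 ALLOC][8-44 FREE]
Op 4: free(b) -> (freed b); heap: [0-44 FREE]
Op 5: c = malloc(3) -> c = 0; heap: [0-2 ALLOC][3-44 FREE]
Op 6: c = realloc(c, 9) -> c = 0; heap: [0-8 ALLOC][9-44 FREE]
Op 7: d = malloc(7) -> d = 9; heap: [0-8 ALLOC][9-15 ALLOC][16-44 FREE]
free(d): d = 9 -> block [9-15 ALLOC]; mark free, coalesce with adjacent free neighbors -> [0-8 ALLOC][9-44 FREE]

Answer: [0-8 ALLOC][9-44 FREE]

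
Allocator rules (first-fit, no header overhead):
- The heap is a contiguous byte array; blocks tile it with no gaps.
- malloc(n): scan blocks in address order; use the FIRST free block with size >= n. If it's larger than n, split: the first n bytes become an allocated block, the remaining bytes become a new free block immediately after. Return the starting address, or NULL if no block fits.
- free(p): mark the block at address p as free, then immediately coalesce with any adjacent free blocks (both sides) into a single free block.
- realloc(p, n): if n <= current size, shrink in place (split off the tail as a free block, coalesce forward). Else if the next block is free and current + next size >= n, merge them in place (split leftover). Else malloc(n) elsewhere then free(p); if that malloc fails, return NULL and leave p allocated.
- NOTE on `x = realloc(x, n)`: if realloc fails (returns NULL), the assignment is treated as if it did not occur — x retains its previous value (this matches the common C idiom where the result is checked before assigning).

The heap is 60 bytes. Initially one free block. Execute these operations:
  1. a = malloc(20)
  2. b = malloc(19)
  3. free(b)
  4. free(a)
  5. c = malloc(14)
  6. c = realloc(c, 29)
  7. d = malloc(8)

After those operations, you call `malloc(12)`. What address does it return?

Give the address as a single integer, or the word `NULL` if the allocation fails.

Answer: 37

Derivation:
Op 1: a = malloc(20) -> a = 0; heap: [0-19 ALLOC][20-59 FREE]
Op 2: b = malloc(19) -> b = 20; heap: [0-19 ALLOC][20-38 ALLOC][39-59 FREE]
Op 3: free(b) -> (freed b); heap: [0-19 ALLOC][20-59 FREE]
Op 4: free(a) -> (freed a); heap: [0-59 FREE]
Op 5: c = malloc(14) -> c = 0; heap: [0-13 ALLOC][14-59 FREE]
Op 6: c = realloc(c, 29) -> c = 0; heap: [0-28 ALLOC][29-59 FREE]
Op 7: d = malloc(8) -> d = 29; heap: [0-28 ALLOC][29-36 ALLOC][37-59 FREE]
malloc(12): first-fit scan over [0-28 ALLOC][29-36 ALLOC][37-59 FREE] -> 37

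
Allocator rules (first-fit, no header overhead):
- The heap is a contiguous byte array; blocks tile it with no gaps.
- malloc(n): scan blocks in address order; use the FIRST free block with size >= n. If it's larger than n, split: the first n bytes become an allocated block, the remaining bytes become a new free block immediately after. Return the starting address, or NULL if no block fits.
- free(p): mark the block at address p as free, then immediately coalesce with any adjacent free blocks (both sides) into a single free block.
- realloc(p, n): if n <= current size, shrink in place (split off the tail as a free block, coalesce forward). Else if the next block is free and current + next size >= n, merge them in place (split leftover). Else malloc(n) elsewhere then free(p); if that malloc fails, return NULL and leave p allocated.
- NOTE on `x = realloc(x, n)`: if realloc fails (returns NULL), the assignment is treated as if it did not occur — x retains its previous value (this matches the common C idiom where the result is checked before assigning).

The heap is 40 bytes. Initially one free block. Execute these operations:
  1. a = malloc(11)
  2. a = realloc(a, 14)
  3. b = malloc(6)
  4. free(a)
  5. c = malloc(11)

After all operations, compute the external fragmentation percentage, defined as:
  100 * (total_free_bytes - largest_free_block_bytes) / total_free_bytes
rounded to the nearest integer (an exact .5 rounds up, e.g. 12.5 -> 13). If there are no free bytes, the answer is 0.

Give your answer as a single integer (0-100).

Op 1: a = malloc(11) -> a = 0; heap: [0-10 ALLOC][11-39 FREE]
Op 2: a = realloc(a, 14) -> a = 0; heap: [0-13 ALLOC][14-39 FREE]
Op 3: b = malloc(6) -> b = 14; heap: [0-13 ALLOC][14-19 ALLOC][20-39 FREE]
Op 4: free(a) -> (freed a); heap: [0-13 FREE][14-19 ALLOC][20-39 FREE]
Op 5: c = malloc(11) -> c = 0; heap: [0-10 ALLOC][11-13 FREE][14-19 ALLOC][20-39 FREE]
Free blocks: [3 20] total_free=23 largest=20 -> 100*(23-20)/23 = 300/23 ≈ 13.043 -> rounds to 13

Answer: 13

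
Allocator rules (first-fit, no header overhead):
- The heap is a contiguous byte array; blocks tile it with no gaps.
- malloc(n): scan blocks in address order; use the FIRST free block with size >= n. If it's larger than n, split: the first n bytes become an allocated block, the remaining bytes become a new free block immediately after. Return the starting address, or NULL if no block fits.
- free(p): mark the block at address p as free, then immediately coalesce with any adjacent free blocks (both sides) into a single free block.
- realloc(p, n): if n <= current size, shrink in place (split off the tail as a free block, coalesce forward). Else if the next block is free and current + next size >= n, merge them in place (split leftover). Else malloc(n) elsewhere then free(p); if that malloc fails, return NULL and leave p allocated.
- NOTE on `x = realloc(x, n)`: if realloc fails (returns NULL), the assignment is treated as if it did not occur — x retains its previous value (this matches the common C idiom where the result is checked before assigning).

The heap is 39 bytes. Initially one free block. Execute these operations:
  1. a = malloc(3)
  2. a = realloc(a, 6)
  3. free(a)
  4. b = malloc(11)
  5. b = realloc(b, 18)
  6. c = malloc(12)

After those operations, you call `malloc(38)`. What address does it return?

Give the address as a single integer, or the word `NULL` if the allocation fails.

Op 1: a = malloc(3) -> a = 0; heap: [0-2 ALLOC][3-38 FREE]
Op 2: a = realloc(a, 6) -> a = 0; heap: [0-5 ALLOC][6-38 FREE]
Op 3: free(a) -> (freed a); heap: [0-38 FREE]
Op 4: b = malloc(11) -> b = 0; heap: [0-10 ALLOC][11-38 FREE]
Op 5: b = realloc(b, 18) -> b = 0; heap: [0-17 ALLOC][18-38 FREE]
Op 6: c = malloc(12) -> c = 18; heap: [0-17 ALLOC][18-29 ALLOC][30-38 FREE]
malloc(38): first-fit scan over [0-17 ALLOC][18-29 ALLOC][30-38 FREE] -> NULL

Answer: NULL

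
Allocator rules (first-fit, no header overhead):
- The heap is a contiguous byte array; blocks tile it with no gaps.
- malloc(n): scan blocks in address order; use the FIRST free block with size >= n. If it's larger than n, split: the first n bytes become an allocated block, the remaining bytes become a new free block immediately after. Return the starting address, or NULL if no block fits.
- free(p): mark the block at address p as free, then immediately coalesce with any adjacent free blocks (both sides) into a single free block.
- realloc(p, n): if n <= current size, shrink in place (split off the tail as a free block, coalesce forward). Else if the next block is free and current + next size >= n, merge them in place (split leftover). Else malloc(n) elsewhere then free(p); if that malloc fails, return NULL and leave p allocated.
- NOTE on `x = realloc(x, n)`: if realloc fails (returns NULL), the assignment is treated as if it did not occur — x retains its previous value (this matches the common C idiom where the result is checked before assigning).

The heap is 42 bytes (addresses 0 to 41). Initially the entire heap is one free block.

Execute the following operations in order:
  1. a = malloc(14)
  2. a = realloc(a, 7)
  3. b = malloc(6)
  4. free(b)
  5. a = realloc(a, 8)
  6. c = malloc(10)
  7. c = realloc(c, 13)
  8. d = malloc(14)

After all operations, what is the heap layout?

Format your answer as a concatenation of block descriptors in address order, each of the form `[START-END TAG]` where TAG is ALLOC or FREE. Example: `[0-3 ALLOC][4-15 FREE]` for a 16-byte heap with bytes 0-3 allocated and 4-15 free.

Answer: [0-7 ALLOC][8-20 ALLOC][21-34 ALLOC][35-41 FREE]

Derivation:
Op 1: a = malloc(14) -> a = 0; heap: [0-13 ALLOC][14-41 FREE]
Op 2: a = realloc(a, 7) -> a = 0; heap: [0-6 ALLOC][7-41 FREE]
Op 3: b = malloc(6) -> b = 7; heap: [0-6 ALLOC][7-12 ALLOC][13-41 FREE]
Op 4: free(b) -> (freed b); heap: [0-6 ALLOC][7-41 FREE]
Op 5: a = realloc(a, 8) -> a = 0; heap: [0-7 ALLOC][8-41 FREE]
Op 6: c = malloc(10) -> c = 8; heap: [0-7 ALLOC][8-17 ALLOC][18-41 FREE]
Op 7: c = realloc(c, 13) -> c = 8; heap: [0-7 ALLOC][8-20 ALLOC][21-41 FREE]
Op 8: d = malloc(14) -> d = 21; heap: [0-7 ALLOC][8-20 ALLOC][21-34 ALLOC][35-41 FREE]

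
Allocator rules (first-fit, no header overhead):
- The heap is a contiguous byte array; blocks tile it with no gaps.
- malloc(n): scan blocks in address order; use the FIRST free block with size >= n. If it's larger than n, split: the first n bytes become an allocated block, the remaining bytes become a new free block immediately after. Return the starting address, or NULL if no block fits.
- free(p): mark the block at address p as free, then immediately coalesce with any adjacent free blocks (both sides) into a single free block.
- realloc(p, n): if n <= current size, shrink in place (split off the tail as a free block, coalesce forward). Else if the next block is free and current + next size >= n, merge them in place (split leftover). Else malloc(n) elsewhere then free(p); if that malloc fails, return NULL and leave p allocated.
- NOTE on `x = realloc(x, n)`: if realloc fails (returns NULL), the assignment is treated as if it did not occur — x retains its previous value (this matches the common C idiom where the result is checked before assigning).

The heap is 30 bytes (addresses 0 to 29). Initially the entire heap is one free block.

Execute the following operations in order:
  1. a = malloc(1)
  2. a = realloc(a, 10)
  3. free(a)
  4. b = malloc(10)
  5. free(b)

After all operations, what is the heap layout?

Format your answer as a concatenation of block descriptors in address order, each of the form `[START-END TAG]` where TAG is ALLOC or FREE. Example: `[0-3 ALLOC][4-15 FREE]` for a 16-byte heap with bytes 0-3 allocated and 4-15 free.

Op 1: a = malloc(1) -> a = 0; heap: [0-0 ALLOC][1-29 FREE]
Op 2: a = realloc(a, 10) -> a = 0; heap: [0-9 ALLOC][10-29 FREE]
Op 3: free(a) -> (freed a); heap: [0-29 FREE]
Op 4: b = malloc(10) -> b = 0; heap: [0-9 ALLOC][10-29 FREE]
Op 5: free(b) -> (freed b); heap: [0-29 FREE]

Answer: [0-29 FREE]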